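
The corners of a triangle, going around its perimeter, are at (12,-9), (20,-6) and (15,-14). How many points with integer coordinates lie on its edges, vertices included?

Summing gcd(|Δx|,|Δy|) over the edges gives the boundary count: gcd(8,3) + gcd(5,8) + gcd(3,5) = 1+1+1 = 3.

3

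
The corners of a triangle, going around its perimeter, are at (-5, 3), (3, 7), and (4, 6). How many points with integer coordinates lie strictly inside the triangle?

The shoelace formula gives twice the area as |((-5)·7 − 3·3) + (3·6 − 4·7) + (4·3 − (-5)·6)| = 12, so the area is 6.
Summing gcd(|Δx|,|Δy|) over the edges gives the boundary count: gcd(8,4) + gcd(1,1) + gcd(9,3) = 4+1+3 = 8.
By Pick's theorem A = I + B/2 − 1, so I = 6 − 8/2 + 1 = 3.

3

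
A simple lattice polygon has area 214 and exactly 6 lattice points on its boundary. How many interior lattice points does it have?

From Pick's theorem, I = A − B/2 + 1 = 214 − 6/2 + 1 = 212.

212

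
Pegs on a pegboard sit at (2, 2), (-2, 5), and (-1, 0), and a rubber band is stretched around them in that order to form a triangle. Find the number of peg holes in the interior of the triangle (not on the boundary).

8

The shoelace formula gives twice the area as |[2·5 − (-2)·2] + [(-2)·0 − (-1)·5] + [(-1)·2 − 2·0]| = 17, so the area is 8.5.
The number of boundary lattice points is Σ gcd(|Δx|,|Δy|) = gcd(4,3) + gcd(1,5) + gcd(3,2) = 1+1+1 = 3.
By Pick's theorem A = I + B/2 − 1, so I = 8.5 − 3/2 + 1 = 8.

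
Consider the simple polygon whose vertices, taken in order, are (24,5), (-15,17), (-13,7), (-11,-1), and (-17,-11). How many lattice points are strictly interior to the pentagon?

The shoelace formula gives twice the area as |(24·17 − (-15)·5) + ((-15)·7 − (-13)·17) + ((-13)·(-1) − (-11)·7) + ((-11)·(-11) − (-17)·(-1)) + ((-17)·5 − 24·(-11))| = 972, so the area is 486.
The number of boundary lattice points is Σ gcd(|Δx|,|Δy|) = gcd(39,12) + gcd(2,10) + gcd(2,8) + gcd(6,10) + gcd(41,16) = 3+2+2+2+1 = 10.
Pick's theorem gives I = A − B/2 + 1 = 486 − 10/2 + 1 = 482.

482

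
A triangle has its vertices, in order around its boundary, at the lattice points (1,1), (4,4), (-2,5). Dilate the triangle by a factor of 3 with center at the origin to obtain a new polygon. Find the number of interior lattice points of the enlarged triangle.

The shoelace formula gives twice the area as |[1·4 − 4·1] + [4·5 − (-2)·4] + [(-2)·1 − 1·5]| = 21, so the area is 10.5.
The number of boundary lattice points is Σ gcd(|Δx|,|Δy|) = gcd(3,3) + gcd(6,1) + gcd(3,4) = 3+1+1 = 5.
Scaling by 3 multiplies the area by 3² = 9 (so the new area is 189/2) and multiplies the boundary lattice-point count by 3, giving 15.
By Pick's theorem, the interior count of the dilated polygon is 189/2 − 15/2 + 1 = 88.

88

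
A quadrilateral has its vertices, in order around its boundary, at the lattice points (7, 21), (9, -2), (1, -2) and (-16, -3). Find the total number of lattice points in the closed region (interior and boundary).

291

Using the shoelace formula, 2A = |[7·(-2) − 9·21] + [9·(-2) − 1·(-2)] + [1·(-3) − (-16)·(-2)] + [(-16)·21 − 7·(-3)]| = 569, so the area is 569/2.
The number of boundary lattice points is Σ gcd(|Δx|,|Δy|) = gcd(2,23) + gcd(8,0) + gcd(17,1) + gcd(23,24) = 1+8+1+1 = 11.
Pick's theorem gives I = A − B/2 + 1 = 569/2 − 11/2 + 1 = 280, so the closed region contains I + B = 280 + 11 = 291 lattice points.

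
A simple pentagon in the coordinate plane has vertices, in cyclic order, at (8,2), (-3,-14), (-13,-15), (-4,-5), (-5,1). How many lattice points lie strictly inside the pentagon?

141

By the shoelace formula, twice the signed area is |(8·(-14) − (-3)·2) + ((-3)·(-15) − (-13)·(-14)) + ((-13)·(-5) − (-4)·(-15)) + ((-4)·1 − (-5)·(-5)) + ((-5)·2 − 8·1)| = 285, so the area is 285/2.
The number of boundary lattice points is Σ gcd(|Δx|,|Δy|) = gcd(11,16) + gcd(10,1) + gcd(9,10) + gcd(1,6) + gcd(13,1) = 1+1+1+1+1 = 5.
By Pick's theorem A = I + B/2 − 1, so I = 285/2 − 5/2 + 1 = 141.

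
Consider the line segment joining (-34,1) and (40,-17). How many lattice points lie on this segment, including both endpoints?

The number of lattice points on a segment between lattice points is gcd(|Δx|,|Δy|) + 1 = gcd(74,18) + 1 = 2 + 1 = 3.

3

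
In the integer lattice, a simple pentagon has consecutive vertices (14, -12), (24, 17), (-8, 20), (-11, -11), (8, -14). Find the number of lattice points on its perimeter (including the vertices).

Summing gcd(|Δx|,|Δy|) over the edges gives the boundary count: gcd(10,29) + gcd(32,3) + gcd(3,31) + gcd(19,3) + gcd(6,2) = 1+1+1+1+2 = 6.

6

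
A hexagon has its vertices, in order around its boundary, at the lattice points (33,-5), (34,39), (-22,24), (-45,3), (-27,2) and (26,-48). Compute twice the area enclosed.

6834

By the shoelace formula, twice the signed area is |[33·39 − 34·(-5)] + [34·24 − (-22)·39] + [(-22)·3 − (-45)·24] + [(-45)·2 − (-27)·3] + [(-27)·(-48) − 26·2] + [26·(-5) − 33·(-48)]| = 6834, so the area is 3417.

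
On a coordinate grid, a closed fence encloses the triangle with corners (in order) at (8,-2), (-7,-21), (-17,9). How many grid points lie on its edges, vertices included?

Along each edge there are gcd(|Δx|,|Δy|)+1 lattice points, so counting each shared vertex once the boundary has gcd(15,19) + gcd(10,30) + gcd(25,11) = 1+10+1 = 12.

12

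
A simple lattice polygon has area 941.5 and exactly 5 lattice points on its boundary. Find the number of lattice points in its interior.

940

Pick's theorem A = I + B/2 − 1 rearranges to I = A − B/2 + 1 = 941.5 − 5/2 + 1 = 940.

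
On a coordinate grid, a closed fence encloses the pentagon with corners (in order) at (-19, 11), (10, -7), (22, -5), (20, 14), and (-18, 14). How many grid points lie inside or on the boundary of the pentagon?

590

By the shoelace formula, twice the signed area is |((-19)·(-7) − 10·11) + (10·(-5) − 22·(-7)) + (22·14 − 20·(-5)) + (20·14 − (-18)·14) + ((-18)·11 − (-19)·14)| = 1135, so the area is 567.5.
The number of boundary lattice points is Σ gcd(|Δx|,|Δy|) = gcd(29,18) + gcd(12,2) + gcd(2,19) + gcd(38,0) + gcd(1,3) = 1+2+1+38+1 = 43.
Pick's theorem gives I = A − B/2 + 1 = 567.5 − 43/2 + 1 = 547, so the closed region contains I + B = 547 + 43 = 590 lattice points.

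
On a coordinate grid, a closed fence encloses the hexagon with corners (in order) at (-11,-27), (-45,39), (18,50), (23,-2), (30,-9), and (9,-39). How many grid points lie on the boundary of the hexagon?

Summing gcd(|Δx|,|Δy|) over the edges gives the boundary count: gcd(34,66) + gcd(63,11) + gcd(5,52) + gcd(7,7) + gcd(21,30) + gcd(20,12) = 2+1+1+7+3+4 = 18.

18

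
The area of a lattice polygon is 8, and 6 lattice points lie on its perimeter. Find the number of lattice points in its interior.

6

Pick's theorem A = I + B/2 − 1 rearranges to I = A − B/2 + 1 = 8 − 6/2 + 1 = 6.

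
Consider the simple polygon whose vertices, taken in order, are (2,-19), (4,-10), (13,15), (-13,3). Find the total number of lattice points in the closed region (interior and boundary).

By the shoelace formula, twice the signed area is |(2·(-10) − 4·(-19)) + (4·15 − 13·(-10)) + (13·3 − (-13)·15) + ((-13)·(-19) − 2·3)| = 721, so the area is 360.5.
Along each edge there are gcd(|Δx|,|Δy|)+1 lattice points, so counting each shared vertex once the boundary has gcd(2,9) + gcd(9,25) + gcd(26,12) + gcd(15,22) = 1+1+2+1 = 5.
Pick's theorem gives I = A − B/2 + 1 = 360.5 − 5/2 + 1 = 359, so the closed region contains I + B = 359 + 5 = 364 lattice points.

364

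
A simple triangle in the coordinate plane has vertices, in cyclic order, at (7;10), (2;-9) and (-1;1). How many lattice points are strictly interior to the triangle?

Using the shoelace formula, 2A = |[7·(-9) − 2·10] + [2·1 − (-1)·(-9)] + [(-1)·10 − 7·1]| = 107, so the area is 53.5.
Summing gcd(|Δx|,|Δy|) over the edges gives the boundary count: gcd(5,19) + gcd(3,10) + gcd(8,9) = 1+1+1 = 3.
By Pick's theorem A = I + B/2 − 1, so I = 53.5 − 3/2 + 1 = 53.

53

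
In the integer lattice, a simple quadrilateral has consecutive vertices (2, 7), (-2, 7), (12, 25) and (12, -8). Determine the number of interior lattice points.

180

The shoelace formula gives twice the area as |(2·7 − (-2)·7) + ((-2)·25 − 12·7) + (12·(-8) − 12·25) + (12·7 − 2·(-8))| = 402, so the area is 201.
Along each edge there are gcd(|Δx|,|Δy|)+1 lattice points, so counting each shared vertex once the boundary has gcd(4,0) + gcd(14,18) + gcd(0,33) + gcd(10,15) = 4+2+33+5 = 44.
Pick's theorem gives I = A − B/2 + 1 = 201 − 44/2 + 1 = 180.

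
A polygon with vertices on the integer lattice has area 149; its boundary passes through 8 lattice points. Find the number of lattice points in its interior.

From Pick's theorem, I = A − B/2 + 1 = 149 − 8/2 + 1 = 146.

146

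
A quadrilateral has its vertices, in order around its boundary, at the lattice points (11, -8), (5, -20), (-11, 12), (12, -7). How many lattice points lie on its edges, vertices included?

24

Summing gcd(|Δx|,|Δy|) over the edges gives the boundary count: gcd(6,12) + gcd(16,32) + gcd(23,19) + gcd(1,1) = 6+16+1+1 = 24.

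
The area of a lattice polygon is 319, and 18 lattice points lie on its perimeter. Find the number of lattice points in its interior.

Pick's theorem A = I + B/2 − 1 rearranges to I = A − B/2 + 1 = 319 − 18/2 + 1 = 311.

311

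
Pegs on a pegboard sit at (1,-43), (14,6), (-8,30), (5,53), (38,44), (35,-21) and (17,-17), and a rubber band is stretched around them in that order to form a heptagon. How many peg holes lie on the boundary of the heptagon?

Along each edge there are gcd(|Δx|,|Δy|)+1 lattice points, so counting each shared vertex once the boundary has gcd(13,49) + gcd(22,24) + gcd(13,23) + gcd(33,9) + gcd(3,65) + gcd(18,4) + gcd(16,26) = 1+2+1+3+1+2+2 = 12.

12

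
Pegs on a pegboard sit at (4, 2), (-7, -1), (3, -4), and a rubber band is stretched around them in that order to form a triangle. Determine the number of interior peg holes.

31

The shoelace formula gives twice the area as |(4·(-1) − (-7)·2) + ((-7)·(-4) − 3·(-1)) + (3·2 − 4·(-4))| = 63, so the area is 63/2.
The number of boundary lattice points is Σ gcd(|Δx|,|Δy|) = gcd(11,3) + gcd(10,3) + gcd(1,6) = 1+1+1 = 3.
Pick's theorem gives I = A − B/2 + 1 = 63/2 − 3/2 + 1 = 31.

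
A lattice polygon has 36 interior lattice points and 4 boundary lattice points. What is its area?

Pick's theorem states A = I + B/2 − 1, so A = 36 + 4/2 − 1 = 37.

37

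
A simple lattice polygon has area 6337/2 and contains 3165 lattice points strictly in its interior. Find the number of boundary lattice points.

9

Pick's theorem gives A = I + B/2 − 1, so B = 2(A − I + 1) = 2(6337/2 − 3165 + 1) = 9.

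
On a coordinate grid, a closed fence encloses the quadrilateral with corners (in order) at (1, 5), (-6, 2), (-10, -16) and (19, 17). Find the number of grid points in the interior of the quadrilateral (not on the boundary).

The shoelace formula gives twice the area as |(1·2 − (-6)·5) + ((-6)·(-16) − (-10)·2) + ((-10)·17 − 19·(-16)) + (19·5 − 1·17)| = 360, so the area is 180.
Along each edge there are gcd(|Δx|,|Δy|)+1 lattice points, so counting each shared vertex once the boundary has gcd(7,3) + gcd(4,18) + gcd(29,33) + gcd(18,12) = 1+2+1+6 = 10.
By Pick's theorem A = I + B/2 − 1, so I = 180 − 10/2 + 1 = 176.

176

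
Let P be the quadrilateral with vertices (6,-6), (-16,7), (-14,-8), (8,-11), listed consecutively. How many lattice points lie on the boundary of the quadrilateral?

4

Along each edge there are gcd(|Δx|,|Δy|)+1 lattice points, so counting each shared vertex once the boundary has gcd(22,13) + gcd(2,15) + gcd(22,3) + gcd(2,5) = 1+1+1+1 = 4.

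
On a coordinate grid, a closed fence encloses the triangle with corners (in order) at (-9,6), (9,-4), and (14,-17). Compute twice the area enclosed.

Using the shoelace formula, 2A = |[(-9)·(-4) − 9·6] + [9·(-17) − 14·(-4)] + [14·6 − (-9)·(-17)]| = 184, so the area is 92.

184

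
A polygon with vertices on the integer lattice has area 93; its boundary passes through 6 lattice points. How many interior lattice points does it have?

91

Pick's theorem A = I + B/2 − 1 rearranges to I = A − B/2 + 1 = 93 − 6/2 + 1 = 91.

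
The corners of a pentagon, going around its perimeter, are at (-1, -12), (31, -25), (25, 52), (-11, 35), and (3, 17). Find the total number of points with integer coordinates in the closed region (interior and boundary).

1889

Using the shoelace formula, 2A = |((-1)·(-25) − 31·(-12)) + (31·52 − 25·(-25)) + (25·35 − (-11)·52) + ((-11)·17 − 3·35) + (3·(-12) − (-1)·17)| = 3770, so the area is 1885.
Summing gcd(|Δx|,|Δy|) over the edges gives the boundary count: gcd(32,13) + gcd(6,77) + gcd(36,17) + gcd(14,18) + gcd(4,29) = 1+1+1+2+1 = 6.
Pick's theorem gives I = A − B/2 + 1 = 1885 − 6/2 + 1 = 1883, so the closed region contains I + B = 1883 + 6 = 1889 lattice points.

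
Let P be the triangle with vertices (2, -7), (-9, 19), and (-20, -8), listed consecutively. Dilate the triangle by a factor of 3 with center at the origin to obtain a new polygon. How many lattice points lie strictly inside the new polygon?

The shoelace formula gives twice the area as |[2·19 − (-9)·(-7)] + [(-9)·(-8) − (-20)·19] + [(-20)·(-7) − 2·(-8)]| = 583, so the area is 583/2.
Along each edge there are gcd(|Δx|,|Δy|)+1 lattice points, so counting each shared vertex once the boundary has gcd(11,26) + gcd(11,27) + gcd(22,1) = 1+1+1 = 3.
Scaling by 3 multiplies the area by 3² = 9 (so the new area is 5247/2) and multiplies the boundary lattice-point count by 3, giving 9.
By Pick's theorem, the interior count of the dilated polygon is 5247/2 − 9/2 + 1 = 2620.

2620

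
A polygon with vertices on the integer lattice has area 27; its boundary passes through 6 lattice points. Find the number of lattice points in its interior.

25

Pick's theorem A = I + B/2 − 1 rearranges to I = A − B/2 + 1 = 27 − 6/2 + 1 = 25.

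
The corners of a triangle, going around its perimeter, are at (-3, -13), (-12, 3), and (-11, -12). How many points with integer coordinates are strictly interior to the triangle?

Using the shoelace formula, 2A = |((-3)·3 − (-12)·(-13)) + ((-12)·(-12) − (-11)·3) + ((-11)·(-13) − (-3)·(-12))| = 119, so the area is 59.5.
Summing gcd(|Δx|,|Δy|) over the edges gives the boundary count: gcd(9,16) + gcd(1,15) + gcd(8,1) = 1+1+1 = 3.
Pick's theorem gives I = A − B/2 + 1 = 59.5 − 3/2 + 1 = 59.

59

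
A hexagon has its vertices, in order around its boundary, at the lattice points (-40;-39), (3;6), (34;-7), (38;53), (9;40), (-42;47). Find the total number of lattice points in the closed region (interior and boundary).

The shoelace formula gives twice the area as |[(-40)·6 − 3·(-39)] + [3·(-7) − 34·6] + [34·53 − 38·(-7)] + [38·40 − 9·53] + [9·47 − (-42)·40] + [(-42)·(-39) − (-40)·47]| = 8384, so the area is 4192.
The number of boundary lattice points is Σ gcd(|Δx|,|Δy|) = gcd(43,45) + gcd(31,13) + gcd(4,60) + gcd(29,13) + gcd(51,7) + gcd(2,86) = 1+1+4+1+1+2 = 10.
Pick's theorem gives I = A − B/2 + 1 = 4192 − 10/2 + 1 = 4188, so the closed region contains I + B = 4188 + 10 = 4198 lattice points.

4198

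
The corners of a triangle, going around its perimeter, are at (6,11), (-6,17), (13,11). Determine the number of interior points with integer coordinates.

The shoelace formula gives twice the area as |[6·17 − (-6)·11] + [(-6)·11 − 13·17] + [13·11 − 6·11]| = 42, so the area is 21.
The number of boundary lattice points is Σ gcd(|Δx|,|Δy|) = gcd(12,6) + gcd(19,6) + gcd(7,0) = 6+1+7 = 14.
By Pick's theorem A = I + B/2 − 1, so I = 21 − 14/2 + 1 = 15.

15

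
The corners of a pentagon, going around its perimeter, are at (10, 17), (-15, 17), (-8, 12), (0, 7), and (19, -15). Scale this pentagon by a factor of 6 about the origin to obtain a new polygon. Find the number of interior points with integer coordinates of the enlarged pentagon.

11884

By the shoelace formula, twice the signed area is |[10·17 − (-15)·17] + [(-15)·12 − (-8)·17] + [(-8)·7 − 0·12] + [0·(-15) − 19·7] + [19·17 − 10·(-15)]| = 665, so the area is 665/2.
The number of boundary lattice points is Σ gcd(|Δx|,|Δy|) = gcd(25,0) + gcd(7,5) + gcd(8,5) + gcd(19,22) + gcd(9,32) = 25+1+1+1+1 = 29.
Scaling by 6 multiplies the area by 6² = 36 (so the new area is 11970) and multiplies the boundary lattice-point count by 6, giving 174.
By Pick's theorem, the interior count of the dilated polygon is 11970 − 174/2 + 1 = 11884.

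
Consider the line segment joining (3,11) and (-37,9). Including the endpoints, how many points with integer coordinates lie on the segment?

3

The number of lattice points on a segment between lattice points is gcd(|Δx|,|Δy|) + 1 = gcd(40,2) + 1 = 2 + 1 = 3.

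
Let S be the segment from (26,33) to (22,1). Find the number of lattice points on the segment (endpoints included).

The number of lattice points on a segment between lattice points is gcd(|Δx|,|Δy|) + 1 = gcd(4,32) + 1 = 4 + 1 = 5.

5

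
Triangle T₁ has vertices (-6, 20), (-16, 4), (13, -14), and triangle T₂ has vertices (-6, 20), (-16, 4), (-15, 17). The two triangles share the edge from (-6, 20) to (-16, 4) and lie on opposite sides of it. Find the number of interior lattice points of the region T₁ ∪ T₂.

377

The union is the simple quadrilateral with vertices (-6, 20), (13, -14), (-16, 4), (-15, 17) in order.
By the shoelace formula, twice the signed area is |((-6)·(-14) − 13·20) + (13·4 − (-16)·(-14)) + ((-16)·17 − (-15)·4) + ((-15)·20 − (-6)·17)| = 758, so the area is 379.
The number of boundary lattice points is Σ gcd(|Δx|,|Δy|) = gcd(19,34) + gcd(29,18) + gcd(1,13) + gcd(9,3) = 1+1+1+3 = 6.
By Pick's theorem I = A − B/2 + 1 = 379 − 6/2 + 1 = 377.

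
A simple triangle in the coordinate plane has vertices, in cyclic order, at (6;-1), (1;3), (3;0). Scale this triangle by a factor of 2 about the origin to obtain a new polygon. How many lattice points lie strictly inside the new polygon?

By the shoelace formula, twice the signed area is |(6·3 − 1·(-1)) + (1·0 − 3·3) + (3·(-1) − 6·0)| = 7, so the area is 7/2.
Along each edge there are gcd(|Δx|,|Δy|)+1 lattice points, so counting each shared vertex once the boundary has gcd(5,4) + gcd(2,3) + gcd(3,1) = 1+1+1 = 3.
Scaling by 2 multiplies the area by 2² = 4 (so the new area is 14) and multiplies the boundary lattice-point count by 2, giving 6.
By Pick's theorem, the interior count of the dilated polygon is 14 − 6/2 + 1 = 12.

12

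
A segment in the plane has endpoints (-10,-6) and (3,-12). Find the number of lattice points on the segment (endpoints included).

The number of lattice points on a segment between lattice points is gcd(|Δx|,|Δy|) + 1 = gcd(13,6) + 1 = 1 + 1 = 2.

2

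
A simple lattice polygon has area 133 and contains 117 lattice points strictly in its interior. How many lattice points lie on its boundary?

34

Pick's theorem gives A = I + B/2 − 1, so B = 2(A − I + 1) = 2(133 − 117 + 1) = 34.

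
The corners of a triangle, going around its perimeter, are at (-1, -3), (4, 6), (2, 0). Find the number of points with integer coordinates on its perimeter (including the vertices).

6

Summing gcd(|Δx|,|Δy|) over the edges gives the boundary count: gcd(5,9) + gcd(2,6) + gcd(3,3) = 1+2+3 = 6.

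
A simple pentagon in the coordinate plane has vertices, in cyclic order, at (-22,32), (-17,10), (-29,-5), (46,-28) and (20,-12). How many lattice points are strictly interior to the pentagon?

Using the shoelace formula, 2A = |((-22)·10 − (-17)·32) + ((-17)·(-5) − (-29)·10) + ((-29)·(-28) − 46·(-5)) + (46·(-12) − 20·(-28)) + (20·32 − (-22)·(-12))| = 2125, so the area is 2125/2.
Summing gcd(|Δx|,|Δy|) over the edges gives the boundary count: gcd(5,22) + gcd(12,15) + gcd(75,23) + gcd(26,16) + gcd(42,44) = 1+3+1+2+2 = 9.
Pick's theorem gives I = A − B/2 + 1 = 2125/2 − 9/2 + 1 = 1059.

1059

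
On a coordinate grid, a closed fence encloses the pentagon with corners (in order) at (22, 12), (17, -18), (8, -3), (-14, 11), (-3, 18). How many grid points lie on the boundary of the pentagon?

12

The number of boundary lattice points is Σ gcd(|Δx|,|Δy|) = gcd(5,30) + gcd(9,15) + gcd(22,14) + gcd(11,7) + gcd(25,6) = 5+3+2+1+1 = 12.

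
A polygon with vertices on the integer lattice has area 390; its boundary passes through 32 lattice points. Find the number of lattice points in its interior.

Pick's theorem A = I + B/2 − 1 rearranges to I = A − B/2 + 1 = 390 − 32/2 + 1 = 375.

375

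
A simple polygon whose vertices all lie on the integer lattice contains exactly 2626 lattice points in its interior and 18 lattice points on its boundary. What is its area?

2634

By Pick's theorem, A = I + B/2 − 1 = 2626 + 18/2 − 1 = 2634.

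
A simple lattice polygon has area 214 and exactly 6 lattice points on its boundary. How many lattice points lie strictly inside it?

212

From Pick's theorem, I = A − B/2 + 1 = 214 − 6/2 + 1 = 212.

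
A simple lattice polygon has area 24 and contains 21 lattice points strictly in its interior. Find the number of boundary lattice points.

8

Pick's theorem gives A = I + B/2 − 1, so B = 2(A − I + 1) = 2(24 − 21 + 1) = 8.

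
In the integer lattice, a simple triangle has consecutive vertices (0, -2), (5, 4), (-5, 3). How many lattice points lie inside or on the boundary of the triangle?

Using the shoelace formula, 2A = |[0·4 − 5·(-2)] + [5·3 − (-5)·4] + [(-5)·(-2) − 0·3]| = 55, so the area is 55/2.
The number of boundary lattice points is Σ gcd(|Δx|,|Δy|) = gcd(5,6) + gcd(10,1) + gcd(5,5) = 1+1+5 = 7.
Pick's theorem gives I = A − B/2 + 1 = 55/2 − 7/2 + 1 = 25, so the closed region contains I + B = 25 + 7 = 32 lattice points.

32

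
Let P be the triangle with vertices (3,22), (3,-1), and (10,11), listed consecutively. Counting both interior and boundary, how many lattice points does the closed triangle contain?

94

Using the shoelace formula, 2A = |[3·(-1) − 3·22] + [3·11 − 10·(-1)] + [10·22 − 3·11]| = 161, so the area is 80.5.
Along each edge there are gcd(|Δx|,|Δy|)+1 lattice points, so counting each shared vertex once the boundary has gcd(0,23) + gcd(7,12) + gcd(7,11) = 23+1+1 = 25.
Pick's theorem gives I = A − B/2 + 1 = 80.5 − 25/2 + 1 = 69, so the closed region contains I + B = 69 + 25 = 94 lattice points.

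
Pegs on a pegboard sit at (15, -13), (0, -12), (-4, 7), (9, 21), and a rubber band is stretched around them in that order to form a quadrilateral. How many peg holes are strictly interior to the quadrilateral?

402

Using the shoelace formula, 2A = |[15·(-12) − 0·(-13)] + [0·7 − (-4)·(-12)] + [(-4)·21 − 9·7] + [9·(-13) − 15·21]| = 807, so the area is 807/2.
Along each edge there are gcd(|Δx|,|Δy|)+1 lattice points, so counting each shared vertex once the boundary has gcd(15,1) + gcd(4,19) + gcd(13,14) + gcd(6,34) = 1+1+1+2 = 5.
Pick's theorem gives I = A − B/2 + 1 = 807/2 − 5/2 + 1 = 402.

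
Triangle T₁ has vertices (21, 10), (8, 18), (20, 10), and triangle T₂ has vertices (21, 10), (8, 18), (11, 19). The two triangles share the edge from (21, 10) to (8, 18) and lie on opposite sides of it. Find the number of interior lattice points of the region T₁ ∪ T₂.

The union is the simple quadrilateral with vertices (21, 10), (20, 10), (8, 18), (11, 19) in order.
By the shoelace formula, twice the signed area is |[21·10 − 20·10] + [20·18 − 8·10] + [8·19 − 11·18] + [11·10 − 21·19]| = 45, so the area is 45/2.
Summing gcd(|Δx|,|Δy|) over the edges gives the boundary count: gcd(1,0) + gcd(12,8) + gcd(3,1) + gcd(10,9) = 1+4+1+1 = 7.
By Pick's theorem I = A − B/2 + 1 = 45/2 − 7/2 + 1 = 20.

20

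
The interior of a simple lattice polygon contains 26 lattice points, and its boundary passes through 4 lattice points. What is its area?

27

By Pick's theorem, A = I + B/2 − 1 = 26 + 4/2 − 1 = 27.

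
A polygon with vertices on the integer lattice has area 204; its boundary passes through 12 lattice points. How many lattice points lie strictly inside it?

199

Pick's theorem A = I + B/2 − 1 rearranges to I = A − B/2 + 1 = 204 − 12/2 + 1 = 199.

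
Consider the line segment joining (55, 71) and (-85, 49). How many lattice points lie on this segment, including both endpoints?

3

The number of lattice points on a segment between lattice points is gcd(|Δx|,|Δy|) + 1 = gcd(140,22) + 1 = 2 + 1 = 3.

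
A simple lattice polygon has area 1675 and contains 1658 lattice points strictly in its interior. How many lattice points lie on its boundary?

Pick's theorem gives A = I + B/2 − 1, so B = 2(A − I + 1) = 2(1675 − 1658 + 1) = 36.

36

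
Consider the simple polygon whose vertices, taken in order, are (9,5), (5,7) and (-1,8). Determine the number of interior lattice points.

Using the shoelace formula, 2A = |(9·7 − 5·5) + (5·8 − (-1)·7) + ((-1)·5 − 9·8)| = 8, so the area is 4.
The number of boundary lattice points is Σ gcd(|Δx|,|Δy|) = gcd(4,2) + gcd(6,1) + gcd(10,3) = 2+1+1 = 4.
Pick's theorem gives I = A − B/2 + 1 = 4 − 4/2 + 1 = 3.

3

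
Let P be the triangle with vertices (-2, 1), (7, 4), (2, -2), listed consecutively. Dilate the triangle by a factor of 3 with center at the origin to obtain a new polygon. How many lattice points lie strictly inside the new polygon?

The shoelace formula gives twice the area as |((-2)·4 − 7·1) + (7·(-2) − 2·4) + (2·1 − (-2)·(-2))| = 39, so the area is 39/2.
Summing gcd(|Δx|,|Δy|) over the edges gives the boundary count: gcd(9,3) + gcd(5,6) + gcd(4,3) = 3+1+1 = 5.
Scaling by 3 multiplies the area by 3² = 9 (so the new area is 351/2) and multiplies the boundary lattice-point count by 3, giving 15.
By Pick's theorem, the interior count of the dilated polygon is 351/2 − 15/2 + 1 = 169.

169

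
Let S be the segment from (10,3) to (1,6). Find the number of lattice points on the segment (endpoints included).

4

The number of lattice points on a segment between lattice points is gcd(|Δx|,|Δy|) + 1 = gcd(9,3) + 1 = 3 + 1 = 4.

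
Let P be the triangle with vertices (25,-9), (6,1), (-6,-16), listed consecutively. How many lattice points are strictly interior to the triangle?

221

Using the shoelace formula, 2A = |(25·1 − 6·(-9)) + (6·(-16) − (-6)·1) + ((-6)·(-9) − 25·(-16))| = 443, so the area is 443/2.
The number of boundary lattice points is Σ gcd(|Δx|,|Δy|) = gcd(19,10) + gcd(12,17) + gcd(31,7) = 1+1+1 = 3.
Pick's theorem gives I = A − B/2 + 1 = 443/2 − 3/2 + 1 = 221.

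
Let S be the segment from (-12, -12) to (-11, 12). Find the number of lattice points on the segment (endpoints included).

The number of lattice points on a segment between lattice points is gcd(|Δx|,|Δy|) + 1 = gcd(1,24) + 1 = 1 + 1 = 2.

2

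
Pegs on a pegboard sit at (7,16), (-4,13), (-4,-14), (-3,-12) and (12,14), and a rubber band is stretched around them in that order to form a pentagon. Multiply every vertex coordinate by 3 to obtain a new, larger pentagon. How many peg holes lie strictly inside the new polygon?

Using the shoelace formula, 2A = |(7·13 − (-4)·16) + ((-4)·(-14) − (-4)·13) + ((-4)·(-12) − (-3)·(-14)) + ((-3)·14 − 12·(-12)) + (12·16 − 7·14)| = 465, so the area is 232.5.
The number of boundary lattice points is Σ gcd(|Δx|,|Δy|) = gcd(11,3) + gcd(0,27) + gcd(1,2) + gcd(15,26) + gcd(5,2) = 1+27+1+1+1 = 31.
Scaling by 3 multiplies the area by 3² = 9 (so the new area is 2092.5) and multiplies the boundary lattice-point count by 3, giving 93.
By Pick's theorem, the interior count of the dilated polygon is 2092.5 − 93/2 + 1 = 2047.

2047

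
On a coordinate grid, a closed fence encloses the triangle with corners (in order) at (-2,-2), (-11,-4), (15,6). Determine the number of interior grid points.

18

By the shoelace formula, twice the signed area is |((-2)·(-4) − (-11)·(-2)) + ((-11)·6 − 15·(-4)) + (15·(-2) − (-2)·6)| = 38, so the area is 19.
Summing gcd(|Δx|,|Δy|) over the edges gives the boundary count: gcd(9,2) + gcd(26,10) + gcd(17,8) = 1+2+1 = 4.
Pick's theorem gives I = A − B/2 + 1 = 19 − 4/2 + 1 = 18.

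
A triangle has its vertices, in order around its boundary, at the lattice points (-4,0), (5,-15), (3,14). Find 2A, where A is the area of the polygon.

Using the shoelace formula, 2A = |[(-4)·(-15) − 5·0] + [5·14 − 3·(-15)] + [3·0 − (-4)·14]| = 231, so the area is 115.5.

231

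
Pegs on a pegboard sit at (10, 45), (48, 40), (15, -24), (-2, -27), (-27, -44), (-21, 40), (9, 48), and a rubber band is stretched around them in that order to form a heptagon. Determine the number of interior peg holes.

The shoelace formula gives twice the area as |[10·40 − 48·45] + [48·(-24) − 15·40] + [15·(-27) − (-2)·(-24)] + [(-2)·(-44) − (-27)·(-27)] + [(-27)·40 − (-21)·(-44)] + [(-21)·48 − 9·40] + [9·45 − 10·48]| = 8053, so the area is 8053/2.
Along each edge there are gcd(|Δx|,|Δy|)+1 lattice points, so counting each shared vertex once the boundary has gcd(38,5) + gcd(33,64) + gcd(17,3) + gcd(25,17) + gcd(6,84) + gcd(30,8) + gcd(1,3) = 1+1+1+1+6+2+1 = 13.
Pick's theorem gives I = A − B/2 + 1 = 8053/2 − 13/2 + 1 = 4021.

4021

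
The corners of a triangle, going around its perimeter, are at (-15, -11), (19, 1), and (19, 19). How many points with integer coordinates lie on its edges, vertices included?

22

The number of boundary lattice points is Σ gcd(|Δx|,|Δy|) = gcd(34,12) + gcd(0,18) + gcd(34,30) = 2+18+2 = 22.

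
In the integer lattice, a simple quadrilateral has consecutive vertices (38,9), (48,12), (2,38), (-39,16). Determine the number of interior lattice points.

1185

Using the shoelace formula, 2A = |[38·12 − 48·9] + [48·38 − 2·12] + [2·16 − (-39)·38] + [(-39)·9 − 38·16]| = 2379, so the area is 2379/2.
The number of boundary lattice points is Σ gcd(|Δx|,|Δy|) = gcd(10,3) + gcd(46,26) + gcd(41,22) + gcd(77,7) = 1+2+1+7 = 11.
Pick's theorem gives I = A − B/2 + 1 = 2379/2 − 11/2 + 1 = 1185.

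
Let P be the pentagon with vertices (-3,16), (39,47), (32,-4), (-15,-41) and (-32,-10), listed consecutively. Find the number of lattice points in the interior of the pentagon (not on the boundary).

Using the shoelace formula, 2A = |[(-3)·47 − 39·16] + [39·(-4) − 32·47] + [32·(-41) − (-15)·(-4)] + [(-15)·(-10) − (-32)·(-41)] + [(-32)·16 − (-3)·(-10)]| = 5501, so the area is 2750.5.
Along each edge there are gcd(|Δx|,|Δy|)+1 lattice points, so counting each shared vertex once the boundary has gcd(42,31) + gcd(7,51) + gcd(47,37) + gcd(17,31) + gcd(29,26) = 1+1+1+1+1 = 5.
Pick's theorem gives I = A − B/2 + 1 = 2750.5 − 5/2 + 1 = 2749.

2749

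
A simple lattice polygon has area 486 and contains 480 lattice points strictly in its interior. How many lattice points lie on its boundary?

14

Pick's theorem gives A = I + B/2 − 1, so B = 2(A − I + 1) = 2(486 − 480 + 1) = 14.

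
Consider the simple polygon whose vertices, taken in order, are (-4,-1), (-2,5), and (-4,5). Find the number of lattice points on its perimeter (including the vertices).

10

Summing gcd(|Δx|,|Δy|) over the edges gives the boundary count: gcd(2,6) + gcd(2,0) + gcd(0,6) = 2+2+6 = 10.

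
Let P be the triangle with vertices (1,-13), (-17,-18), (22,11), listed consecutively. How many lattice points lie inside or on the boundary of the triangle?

Using the shoelace formula, 2A = |(1·(-18) − (-17)·(-13)) + ((-17)·11 − 22·(-18)) + (22·(-13) − 1·11)| = 327, so the area is 163.5.
Along each edge there are gcd(|Δx|,|Δy|)+1 lattice points, so counting each shared vertex once the boundary has gcd(18,5) + gcd(39,29) + gcd(21,24) = 1+1+3 = 5.
Pick's theorem gives I = A − B/2 + 1 = 163.5 − 5/2 + 1 = 162, so the closed region contains I + B = 162 + 5 = 167 lattice points.

167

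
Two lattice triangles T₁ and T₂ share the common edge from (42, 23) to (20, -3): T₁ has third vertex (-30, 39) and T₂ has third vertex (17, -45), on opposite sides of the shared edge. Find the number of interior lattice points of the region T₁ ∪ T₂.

The union is the simple quadrilateral with vertices (42, 23), (-30, 39), (20, -3), (17, -45) in order.
By the shoelace formula, twice the signed area is |(42·39 − (-30)·23) + ((-30)·(-3) − 20·39) + (20·(-45) − 17·(-3)) + (17·23 − 42·(-45))| = 3070, so the area is 1535.
The number of boundary lattice points is Σ gcd(|Δx|,|Δy|) = gcd(72,16) + gcd(50,42) + gcd(3,42) + gcd(25,68) = 8+2+3+1 = 14.
By Pick's theorem I = A − B/2 + 1 = 1535 − 14/2 + 1 = 1529.

1529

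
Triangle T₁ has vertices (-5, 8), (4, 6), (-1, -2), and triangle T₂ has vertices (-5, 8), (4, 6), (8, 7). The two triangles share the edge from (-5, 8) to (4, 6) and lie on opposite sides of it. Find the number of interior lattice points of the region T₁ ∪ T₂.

The union is the simple quadrilateral with vertices (-5, 8), (-1, -2), (4, 6), (8, 7) in order.
By the shoelace formula, twice the signed area is |((-5)·(-2) − (-1)·8) + ((-1)·6 − 4·(-2)) + (4·7 − 8·6) + (8·8 − (-5)·7)| = 99, so the area is 99/2.
Summing gcd(|Δx|,|Δy|) over the edges gives the boundary count: gcd(4,10) + gcd(5,8) + gcd(4,1) + gcd(13,1) = 2+1+1+1 = 5.
By Pick's theorem I = A − B/2 + 1 = 99/2 − 5/2 + 1 = 48.

48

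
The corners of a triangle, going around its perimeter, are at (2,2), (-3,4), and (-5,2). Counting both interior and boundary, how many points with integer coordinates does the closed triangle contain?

13

The shoelace formula gives twice the area as |[2·4 − (-3)·2] + [(-3)·2 − (-5)·4] + [(-5)·2 − 2·2]| = 14, so the area is 7.
Summing gcd(|Δx|,|Δy|) over the edges gives the boundary count: gcd(5,2) + gcd(2,2) + gcd(7,0) = 1+2+7 = 10.
Pick's theorem gives I = A − B/2 + 1 = 7 − 10/2 + 1 = 3, so the closed region contains I + B = 3 + 10 = 13 lattice points.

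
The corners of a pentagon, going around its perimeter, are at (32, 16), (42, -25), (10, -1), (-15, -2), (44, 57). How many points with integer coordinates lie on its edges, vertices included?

70

Summing gcd(|Δx|,|Δy|) over the edges gives the boundary count: gcd(10,41) + gcd(32,24) + gcd(25,1) + gcd(59,59) + gcd(12,41) = 1+8+1+59+1 = 70.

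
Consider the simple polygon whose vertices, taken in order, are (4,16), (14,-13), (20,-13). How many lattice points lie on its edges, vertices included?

8

Summing gcd(|Δx|,|Δy|) over the edges gives the boundary count: gcd(10,29) + gcd(6,0) + gcd(16,29) = 1+6+1 = 8.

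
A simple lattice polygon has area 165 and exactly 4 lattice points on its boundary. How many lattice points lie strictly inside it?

164

From Pick's theorem, I = A − B/2 + 1 = 165 − 4/2 + 1 = 164.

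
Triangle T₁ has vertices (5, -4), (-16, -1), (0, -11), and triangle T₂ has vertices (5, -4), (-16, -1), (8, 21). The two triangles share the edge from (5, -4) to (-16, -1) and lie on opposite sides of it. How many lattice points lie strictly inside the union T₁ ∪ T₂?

346

The union is the simple quadrilateral with vertices (5, -4), (0, -11), (-16, -1), (8, 21) in order.
The shoelace formula gives twice the area as |[5·(-11) − 0·(-4)] + [0·(-1) − (-16)·(-11)] + [(-16)·21 − 8·(-1)] + [8·(-4) − 5·21]| = 696, so the area is 348.
Along each edge there are gcd(|Δx|,|Δy|)+1 lattice points, so counting each shared vertex once the boundary has gcd(5,7) + gcd(16,10) + gcd(24,22) + gcd(3,25) = 1+2+2+1 = 6.
By Pick's theorem I = A − B/2 + 1 = 348 − 6/2 + 1 = 346.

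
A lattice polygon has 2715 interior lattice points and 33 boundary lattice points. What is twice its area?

By Pick's theorem, A = I + B/2 − 1 = 2715 + 33/2 − 1 = 5461/2.
Hence 2A = 5461.

5461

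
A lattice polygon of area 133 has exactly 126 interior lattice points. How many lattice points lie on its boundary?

16

Pick's theorem gives A = I + B/2 − 1, so B = 2(A − I + 1) = 2(133 − 126 + 1) = 16.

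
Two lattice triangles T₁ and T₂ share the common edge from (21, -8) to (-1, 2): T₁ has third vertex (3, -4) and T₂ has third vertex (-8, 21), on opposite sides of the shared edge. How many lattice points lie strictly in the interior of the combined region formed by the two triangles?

The union is the simple quadrilateral with vertices (21, -8), (3, -4), (-1, 2), (-8, 21) in order.
Using the shoelace formula, 2A = |[21·(-4) − 3·(-8)] + [3·2 − (-1)·(-4)] + [(-1)·21 − (-8)·2] + [(-8)·(-8) − 21·21]| = 440, so the area is 220.
The number of boundary lattice points is Σ gcd(|Δx|,|Δy|) = gcd(18,4) + gcd(4,6) + gcd(7,19) + gcd(29,29) = 2+2+1+29 = 34.
By Pick's theorem I = A − B/2 + 1 = 220 − 34/2 + 1 = 204.

204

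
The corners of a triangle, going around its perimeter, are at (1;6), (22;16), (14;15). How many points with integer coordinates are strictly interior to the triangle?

29

By the shoelace formula, twice the signed area is |[1·16 − 22·6] + [22·15 − 14·16] + [14·6 − 1·15]| = 59, so the area is 59/2.
Along each edge there are gcd(|Δx|,|Δy|)+1 lattice points, so counting each shared vertex once the boundary has gcd(21,10) + gcd(8,1) + gcd(13,9) = 1+1+1 = 3.
By Pick's theorem A = I + B/2 − 1, so I = 59/2 − 3/2 + 1 = 29.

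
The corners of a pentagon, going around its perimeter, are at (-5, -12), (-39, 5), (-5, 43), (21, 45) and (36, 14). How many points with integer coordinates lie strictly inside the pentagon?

By the shoelace formula, twice the signed area is |[(-5)·5 − (-39)·(-12)] + [(-39)·43 − (-5)·5] + [(-5)·45 − 21·43] + [21·14 − 36·45] + [36·(-12) − (-5)·14]| = 4961, so the area is 2480.5.
Along each edge there are gcd(|Δx|,|Δy|)+1 lattice points, so counting each shared vertex once the boundary has gcd(34,17) + gcd(34,38) + gcd(26,2) + gcd(15,31) + gcd(41,26) = 17+2+2+1+1 = 23.
By Pick's theorem A = I + B/2 − 1, so I = 2480.5 − 23/2 + 1 = 2470.

2470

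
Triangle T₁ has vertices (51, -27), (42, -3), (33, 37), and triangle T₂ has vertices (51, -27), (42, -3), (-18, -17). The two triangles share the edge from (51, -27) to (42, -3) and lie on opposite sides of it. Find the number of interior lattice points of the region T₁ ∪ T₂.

The union is the simple quadrilateral with vertices (51, -27), (33, 37), (42, -3), (-18, -17) in order.
By the shoelace formula, twice the signed area is |(51·37 − 33·(-27)) + (33·(-3) − 42·37) + (42·(-17) − (-18)·(-3)) + ((-18)·(-27) − 51·(-17))| = 1710, so the area is 855.
Summing gcd(|Δx|,|Δy|) over the edges gives the boundary count: gcd(18,64) + gcd(9,40) + gcd(60,14) + gcd(69,10) = 2+1+2+1 = 6.
By Pick's theorem I = A − B/2 + 1 = 855 − 6/2 + 1 = 853.

853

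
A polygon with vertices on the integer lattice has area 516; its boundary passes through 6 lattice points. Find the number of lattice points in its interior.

514

From Pick's theorem, I = A − B/2 + 1 = 516 − 6/2 + 1 = 514.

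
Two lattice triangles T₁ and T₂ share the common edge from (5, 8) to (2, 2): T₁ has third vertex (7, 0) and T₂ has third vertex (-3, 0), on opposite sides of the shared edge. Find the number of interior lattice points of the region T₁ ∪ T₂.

The union is the simple quadrilateral with vertices (5, 8), (7, 0), (2, 2), (-3, 0) in order.
By the shoelace formula, twice the signed area is |(5·0 − 7·8) + (7·2 − 2·0) + (2·0 − (-3)·2) + ((-3)·8 − 5·0)| = 60, so the area is 30.
Along each edge there are gcd(|Δx|,|Δy|)+1 lattice points, so counting each shared vertex once the boundary has gcd(2,8) + gcd(5,2) + gcd(5,2) + gcd(8,8) = 2+1+1+8 = 12.
By Pick's theorem I = A − B/2 + 1 = 30 − 12/2 + 1 = 25.

25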